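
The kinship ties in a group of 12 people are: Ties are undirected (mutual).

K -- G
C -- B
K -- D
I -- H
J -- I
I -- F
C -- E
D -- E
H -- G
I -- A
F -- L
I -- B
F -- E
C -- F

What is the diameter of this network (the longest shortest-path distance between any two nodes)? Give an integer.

4

Eccentricity of each node (its greatest distance to any other): A:4, B:4, C:4, D:4, E:3, F:3, G:4, H:3, I:3, J:4, K:4, L:4.
The maximum eccentricity is 4, realized for instance by the pair A–K via A – I – H – G – K. So the diameter is 4.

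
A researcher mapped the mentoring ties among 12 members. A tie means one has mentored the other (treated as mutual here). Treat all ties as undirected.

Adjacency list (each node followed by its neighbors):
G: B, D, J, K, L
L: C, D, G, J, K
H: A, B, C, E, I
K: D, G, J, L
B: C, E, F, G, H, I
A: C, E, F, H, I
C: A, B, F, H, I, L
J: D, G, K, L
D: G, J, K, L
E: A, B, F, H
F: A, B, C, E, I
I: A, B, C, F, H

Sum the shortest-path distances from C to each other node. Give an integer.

16

Distances from C: A:1, B:1, D:2, E:2, F:1, G:2, H:1, I:1, J:2, K:2, L:1.
Sum = 1 + 1 + 2 + 2 + 1 + 2 + 1 + 1 + 2 + 2 + 1 = 16.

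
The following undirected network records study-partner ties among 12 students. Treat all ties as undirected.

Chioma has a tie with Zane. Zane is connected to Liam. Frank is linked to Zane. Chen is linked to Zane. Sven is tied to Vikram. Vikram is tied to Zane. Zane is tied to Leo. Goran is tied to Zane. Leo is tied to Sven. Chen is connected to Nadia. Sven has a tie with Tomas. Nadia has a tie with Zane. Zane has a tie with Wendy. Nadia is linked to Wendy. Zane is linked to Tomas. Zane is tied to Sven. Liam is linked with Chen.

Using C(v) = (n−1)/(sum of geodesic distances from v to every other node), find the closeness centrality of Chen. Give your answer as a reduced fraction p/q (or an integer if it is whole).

11/19

Distances from Chen: Chioma:2, Frank:2, Goran:2, Leo:2, Liam:1, Nadia:1, Sven:2, Tomas:2, Vikram:2, Wendy:2, Zane:1. Sum = 19.
n = 12, so closeness = 11/19.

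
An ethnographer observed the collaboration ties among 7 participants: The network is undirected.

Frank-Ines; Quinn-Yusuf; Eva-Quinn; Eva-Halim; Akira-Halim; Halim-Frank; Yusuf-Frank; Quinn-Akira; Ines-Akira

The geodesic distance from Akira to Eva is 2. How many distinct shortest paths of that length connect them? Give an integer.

The shortest distance is 2. The length-2 paths are: Akira–Halim–Eva; Akira–Quinn–Eva.
That gives 2 distinct shortest paths.

2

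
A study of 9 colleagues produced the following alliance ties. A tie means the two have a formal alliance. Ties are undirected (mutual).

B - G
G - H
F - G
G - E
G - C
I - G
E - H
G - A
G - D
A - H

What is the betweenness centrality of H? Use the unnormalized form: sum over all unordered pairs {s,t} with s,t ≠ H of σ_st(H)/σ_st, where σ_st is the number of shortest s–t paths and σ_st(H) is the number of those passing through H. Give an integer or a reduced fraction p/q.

1/2

Pairs whose geodesics pass through H — A–E: 1/2.
All other pairs contribute 0.
Summing the contributions gives betweenness(H) = 1/2.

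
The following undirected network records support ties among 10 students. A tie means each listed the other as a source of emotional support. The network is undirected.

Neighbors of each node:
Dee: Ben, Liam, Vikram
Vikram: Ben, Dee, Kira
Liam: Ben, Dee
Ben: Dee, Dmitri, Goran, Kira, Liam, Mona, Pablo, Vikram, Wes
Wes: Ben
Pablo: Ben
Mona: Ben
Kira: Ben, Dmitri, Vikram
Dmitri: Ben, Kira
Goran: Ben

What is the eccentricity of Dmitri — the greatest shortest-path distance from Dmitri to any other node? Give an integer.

Distances from Dmitri: Ben:1, Dee:2, Goran:2, Kira:1, Liam:2, Mona:2, Pablo:2, Vikram:2, Wes:2.
The largest is 2 (to Liam, Dee, Wes, Pablo, Vikram, Goran, and Mona), so the eccentricity of Dmitri is 2.

2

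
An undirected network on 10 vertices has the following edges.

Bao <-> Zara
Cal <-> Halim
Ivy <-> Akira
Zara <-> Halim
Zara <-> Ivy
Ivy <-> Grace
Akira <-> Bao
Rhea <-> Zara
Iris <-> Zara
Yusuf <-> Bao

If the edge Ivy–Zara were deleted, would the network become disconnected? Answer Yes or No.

No

Even without that edge, Ivy still reaches Zara via Ivy – Akira – Bao – Zara, so the network stays connected. Not a bridge.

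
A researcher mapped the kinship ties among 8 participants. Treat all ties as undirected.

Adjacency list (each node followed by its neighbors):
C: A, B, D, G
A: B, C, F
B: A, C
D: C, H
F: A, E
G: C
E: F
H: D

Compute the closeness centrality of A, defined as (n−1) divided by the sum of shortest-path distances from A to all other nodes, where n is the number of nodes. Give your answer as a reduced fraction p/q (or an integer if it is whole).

7/12

Distances from A: B:1, C:1, D:2, E:2, F:1, G:2, H:3. Sum = 12.
n = 8, so closeness = 7/12.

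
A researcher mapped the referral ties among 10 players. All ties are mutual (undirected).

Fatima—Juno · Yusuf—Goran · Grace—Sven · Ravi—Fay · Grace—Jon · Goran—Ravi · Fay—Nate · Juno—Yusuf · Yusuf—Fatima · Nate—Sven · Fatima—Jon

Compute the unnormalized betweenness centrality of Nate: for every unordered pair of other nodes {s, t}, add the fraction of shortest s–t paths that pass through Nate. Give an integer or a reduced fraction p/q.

Pairs whose geodesics pass through Nate — Jon–Fay: 1; Goran–Sven: 1; Ravi–Sven: 1; Ravi–Grace: 1; Fay–Sven: 1; Fay–Grace: 1.
All other pairs contribute 0.
Summing the contributions gives betweenness(Nate) = 6.

6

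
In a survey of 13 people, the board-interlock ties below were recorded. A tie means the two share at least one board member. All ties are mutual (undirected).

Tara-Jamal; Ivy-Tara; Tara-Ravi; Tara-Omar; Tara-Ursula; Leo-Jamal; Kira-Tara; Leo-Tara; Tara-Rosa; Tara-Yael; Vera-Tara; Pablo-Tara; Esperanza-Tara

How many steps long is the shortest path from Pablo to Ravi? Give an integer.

One shortest route is Pablo – Tara – Ravi, which uses 2 edges, and Pablo and Ravi are not directly tied, so nothing shorter exists. So d(Pablo,Ravi) = 2.

2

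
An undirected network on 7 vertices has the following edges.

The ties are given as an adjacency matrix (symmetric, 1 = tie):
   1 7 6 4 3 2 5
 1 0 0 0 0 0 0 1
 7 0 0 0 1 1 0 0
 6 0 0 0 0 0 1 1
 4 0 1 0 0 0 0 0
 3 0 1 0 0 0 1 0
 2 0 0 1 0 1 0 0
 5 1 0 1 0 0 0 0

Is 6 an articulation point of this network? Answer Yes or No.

Removing 6 leaves {1 and 5} with no path to {2, 3, 4, and 7}, so the network splits into 2 components. 6 is a cut vertex.

Yes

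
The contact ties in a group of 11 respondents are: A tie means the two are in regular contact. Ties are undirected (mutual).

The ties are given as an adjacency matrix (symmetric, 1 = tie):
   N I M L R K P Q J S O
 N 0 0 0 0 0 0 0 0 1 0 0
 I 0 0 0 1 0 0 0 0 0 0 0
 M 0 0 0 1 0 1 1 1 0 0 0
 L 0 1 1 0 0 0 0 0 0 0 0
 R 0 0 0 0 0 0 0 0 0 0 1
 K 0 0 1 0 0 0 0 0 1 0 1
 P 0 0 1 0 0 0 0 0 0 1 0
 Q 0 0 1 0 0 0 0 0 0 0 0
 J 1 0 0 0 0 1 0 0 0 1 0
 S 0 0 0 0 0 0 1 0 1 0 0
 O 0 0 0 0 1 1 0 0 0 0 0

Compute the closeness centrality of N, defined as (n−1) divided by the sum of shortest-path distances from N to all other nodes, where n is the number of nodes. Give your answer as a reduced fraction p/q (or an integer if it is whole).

10/31

Distances from N: I:5, J:1, K:2, L:4, M:3, O:3, P:3, Q:4, R:4, S:2. Sum = 31.
n = 11, so closeness = 10/31.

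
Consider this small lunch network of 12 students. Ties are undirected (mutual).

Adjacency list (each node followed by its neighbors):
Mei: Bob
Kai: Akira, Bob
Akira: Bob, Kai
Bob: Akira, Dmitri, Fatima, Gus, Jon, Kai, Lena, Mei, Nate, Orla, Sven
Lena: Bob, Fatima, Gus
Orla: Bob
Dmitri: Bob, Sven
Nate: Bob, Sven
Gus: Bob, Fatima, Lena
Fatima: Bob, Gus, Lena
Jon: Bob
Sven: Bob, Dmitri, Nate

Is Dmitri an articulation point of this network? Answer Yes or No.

Even without Dmitri, every remaining node can still reach every other (the residual graph is connected), so Dmitri is not a cut vertex.

No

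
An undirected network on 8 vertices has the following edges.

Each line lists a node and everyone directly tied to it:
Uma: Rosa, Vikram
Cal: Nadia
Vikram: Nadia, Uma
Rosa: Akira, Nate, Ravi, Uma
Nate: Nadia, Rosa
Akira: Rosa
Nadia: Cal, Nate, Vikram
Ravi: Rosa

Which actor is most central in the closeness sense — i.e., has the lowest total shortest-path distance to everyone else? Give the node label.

Rosa

Farness (sum of distances to all others) for each node — Akira:17, Cal:19, Nadia:13, Nate:12, Ravi:17, Rosa:11, Uma:13, Vikram:14.
The smallest farness is 11, for Rosa, so Rosa has the highest closeness.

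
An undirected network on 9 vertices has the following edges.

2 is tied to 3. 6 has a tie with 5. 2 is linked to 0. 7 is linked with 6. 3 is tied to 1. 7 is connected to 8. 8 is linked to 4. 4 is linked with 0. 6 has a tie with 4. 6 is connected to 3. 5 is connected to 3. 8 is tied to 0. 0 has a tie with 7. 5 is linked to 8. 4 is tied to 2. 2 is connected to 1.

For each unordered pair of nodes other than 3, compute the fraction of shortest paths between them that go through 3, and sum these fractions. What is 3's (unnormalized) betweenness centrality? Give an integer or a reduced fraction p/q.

Pairs whose geodesics pass through 3 — 7–1: 1/2; 1–5: 1; 1–8: 1/3; 1–6: 1; 5–2: 1; 2–6: 1/2.
All other pairs contribute 0.
Summing the contributions gives betweenness(3) = 13/3.

13/3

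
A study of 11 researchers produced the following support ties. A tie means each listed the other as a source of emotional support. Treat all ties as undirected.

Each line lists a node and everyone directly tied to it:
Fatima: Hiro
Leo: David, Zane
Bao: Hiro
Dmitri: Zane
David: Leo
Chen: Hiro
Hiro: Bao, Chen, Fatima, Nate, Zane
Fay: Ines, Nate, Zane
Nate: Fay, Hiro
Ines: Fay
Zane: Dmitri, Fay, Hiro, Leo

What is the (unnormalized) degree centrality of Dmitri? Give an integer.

1

Dmitri is directly tied to Zane. That is 1 neighbor, so the degree of Dmitri is 1.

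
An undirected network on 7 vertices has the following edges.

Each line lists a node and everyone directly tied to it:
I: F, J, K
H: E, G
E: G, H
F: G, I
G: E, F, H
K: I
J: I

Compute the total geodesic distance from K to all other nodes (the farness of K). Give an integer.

16

Distances from K: E:4, F:2, G:3, H:4, I:1, J:2.
Sum = 4 + 2 + 3 + 4 + 1 + 2 = 16.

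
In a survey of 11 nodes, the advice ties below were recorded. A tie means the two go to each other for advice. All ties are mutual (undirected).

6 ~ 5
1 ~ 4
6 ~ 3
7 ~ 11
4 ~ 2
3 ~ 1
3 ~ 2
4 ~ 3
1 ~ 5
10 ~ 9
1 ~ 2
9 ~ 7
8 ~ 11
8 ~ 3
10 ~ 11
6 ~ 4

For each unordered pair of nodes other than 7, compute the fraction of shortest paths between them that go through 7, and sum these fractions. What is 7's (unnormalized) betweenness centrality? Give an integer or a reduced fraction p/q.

Pairs whose geodesics pass through 7 — 8–9: 1/2; 11–9: 1/2; 9–4: 1/2; 9–1: 1/2; 9–3: 1/2; 9–2: 1/2; 9–5: 2/4; 9–6: 1/2.
All other pairs contribute 0.
Summing the contributions gives betweenness(7) = 4.

4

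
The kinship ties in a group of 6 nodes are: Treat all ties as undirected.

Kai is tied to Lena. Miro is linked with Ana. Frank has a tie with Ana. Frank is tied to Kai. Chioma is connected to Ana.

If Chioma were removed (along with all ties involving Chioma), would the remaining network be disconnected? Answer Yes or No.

No

Even without Chioma, every remaining node can still reach every other (the residual graph is connected), so Chioma is not a cut vertex.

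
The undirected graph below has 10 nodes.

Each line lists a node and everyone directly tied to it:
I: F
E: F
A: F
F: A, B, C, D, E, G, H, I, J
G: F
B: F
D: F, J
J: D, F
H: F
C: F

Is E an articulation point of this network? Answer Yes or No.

No

Even without E, every remaining node can still reach every other (the residual graph is connected), so E is not a cut vertex.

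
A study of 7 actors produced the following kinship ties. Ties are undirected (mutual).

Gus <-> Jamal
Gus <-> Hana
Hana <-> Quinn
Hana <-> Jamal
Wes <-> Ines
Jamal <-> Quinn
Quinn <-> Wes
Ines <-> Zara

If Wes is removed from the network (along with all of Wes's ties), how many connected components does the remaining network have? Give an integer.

2

Without Wes, the remaining ties split the others into: {Gus, Hana, Jamal, Quinn}; {Ines, Zara}.
That's 2 separate components.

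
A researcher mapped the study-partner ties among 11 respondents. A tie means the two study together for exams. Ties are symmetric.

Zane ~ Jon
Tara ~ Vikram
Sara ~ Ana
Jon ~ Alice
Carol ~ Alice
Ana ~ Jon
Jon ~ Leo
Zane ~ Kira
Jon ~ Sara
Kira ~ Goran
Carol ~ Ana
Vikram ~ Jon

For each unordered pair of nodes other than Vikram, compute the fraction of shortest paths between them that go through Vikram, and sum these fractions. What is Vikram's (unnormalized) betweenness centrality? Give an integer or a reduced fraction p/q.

9

Pairs whose geodesics pass through Vikram — Sara–Tara: 1; Ana–Tara: 1; Leo–Tara: 1; Goran–Tara: 1; Alice–Tara: 1; Kira–Tara: 1; Zane–Tara: 1; Carol–Tara: 2/2; Jon–Tara: 1.
All other pairs contribute 0.
Summing the contributions gives betweenness(Vikram) = 9.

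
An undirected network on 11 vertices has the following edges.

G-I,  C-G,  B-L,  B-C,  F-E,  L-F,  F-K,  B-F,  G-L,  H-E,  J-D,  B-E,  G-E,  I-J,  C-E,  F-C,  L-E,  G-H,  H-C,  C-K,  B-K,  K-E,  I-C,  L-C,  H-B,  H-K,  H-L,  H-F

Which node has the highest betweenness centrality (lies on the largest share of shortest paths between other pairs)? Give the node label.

Unnormalized betweenness of each node: B:1/5, C:218/15, D:0, E:31/30, F:1/5, G:9/2, H:31/30, I:16, J:9, K:0, L:1/2.
I has the largest value, 16, making it the main broker — the node through which the most shortest paths run.

I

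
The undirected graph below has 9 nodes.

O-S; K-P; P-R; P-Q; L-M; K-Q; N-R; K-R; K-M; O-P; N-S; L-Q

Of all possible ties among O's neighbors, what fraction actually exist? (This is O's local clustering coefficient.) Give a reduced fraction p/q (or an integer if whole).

O's neighbors: P and S (k = 2).
Possible neighbor pairs: C(2,2) = 1. Edges among them: none → e = 0.
Clustering(O) = 0/1.

0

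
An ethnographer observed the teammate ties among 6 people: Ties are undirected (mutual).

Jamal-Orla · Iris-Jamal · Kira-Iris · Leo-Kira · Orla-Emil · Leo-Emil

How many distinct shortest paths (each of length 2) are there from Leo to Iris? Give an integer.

1

The shortest distance is 2, and the only length-2 path is Leo–Kira–Iris. So there is exactly 1 shortest path.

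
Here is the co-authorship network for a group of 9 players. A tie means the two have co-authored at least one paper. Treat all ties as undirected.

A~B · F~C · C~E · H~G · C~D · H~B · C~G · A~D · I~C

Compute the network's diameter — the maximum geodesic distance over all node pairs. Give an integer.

Eccentricity of each node (its greatest distance to any other): A:3, B:4, C:3, D:3, E:4, F:4, G:3, H:3, I:4.
The maximum eccentricity is 4, realized for instance by the pair E–B via E – C – D – A – B. So the diameter is 4.

4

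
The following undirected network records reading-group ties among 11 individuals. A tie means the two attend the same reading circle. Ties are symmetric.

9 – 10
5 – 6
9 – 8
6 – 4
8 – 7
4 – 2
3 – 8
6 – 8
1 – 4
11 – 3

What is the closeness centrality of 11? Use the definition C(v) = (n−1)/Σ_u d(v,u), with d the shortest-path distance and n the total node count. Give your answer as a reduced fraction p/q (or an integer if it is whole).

5/17

Distances from 11: 1:5, 2:5, 3:1, 4:4, 5:4, 6:3, 7:3, 8:2, 9:3, 10:4. Sum = 34.
n = 11, so closeness = 10/34 = 5/17.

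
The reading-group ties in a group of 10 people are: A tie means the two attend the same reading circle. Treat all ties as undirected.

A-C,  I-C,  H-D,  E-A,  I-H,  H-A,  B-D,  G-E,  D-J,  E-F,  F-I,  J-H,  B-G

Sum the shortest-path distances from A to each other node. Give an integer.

Distances from A: B:3, C:1, D:2, E:1, F:2, G:2, H:1, I:2, J:2.
Sum = 3 + 1 + 2 + 1 + 2 + 2 + 1 + 2 + 2 = 16.

16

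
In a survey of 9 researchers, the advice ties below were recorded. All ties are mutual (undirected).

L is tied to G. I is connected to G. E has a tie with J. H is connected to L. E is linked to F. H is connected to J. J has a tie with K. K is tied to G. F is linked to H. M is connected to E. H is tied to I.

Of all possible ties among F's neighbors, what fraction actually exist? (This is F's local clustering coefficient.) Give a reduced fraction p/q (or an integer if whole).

F's neighbors: E and H (k = 2).
Possible neighbor pairs: C(2,2) = 1. Edges among them: none → e = 0.
Clustering(F) = 0/1.

0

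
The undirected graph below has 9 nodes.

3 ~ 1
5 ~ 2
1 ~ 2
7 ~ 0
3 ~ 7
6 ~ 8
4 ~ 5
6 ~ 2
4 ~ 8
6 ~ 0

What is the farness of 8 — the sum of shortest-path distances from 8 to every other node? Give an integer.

Distances from 8: 0:2, 1:3, 2:2, 3:4, 4:1, 5:2, 6:1, 7:3.
Sum = 2 + 3 + 2 + 4 + 1 + 2 + 1 + 3 = 18.

18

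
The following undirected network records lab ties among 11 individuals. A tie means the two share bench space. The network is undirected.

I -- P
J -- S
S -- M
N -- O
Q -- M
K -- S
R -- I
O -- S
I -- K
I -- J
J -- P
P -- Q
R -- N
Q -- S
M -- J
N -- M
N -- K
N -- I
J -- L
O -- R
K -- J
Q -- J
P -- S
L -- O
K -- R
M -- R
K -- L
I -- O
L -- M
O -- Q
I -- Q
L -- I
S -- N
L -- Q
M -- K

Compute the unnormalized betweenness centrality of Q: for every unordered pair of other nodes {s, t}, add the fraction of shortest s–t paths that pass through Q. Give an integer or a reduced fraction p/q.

119/60

Pairs whose geodesics pass through Q — M–O: 1/5; M–I: 1/6; M–P: 1/3; O–J: 1/4; O–P: 1/3; I–S: 1/6; P–L: 1/3; L–S: 1/5.
All other pairs contribute 0.
Summing the contributions gives betweenness(Q) = 119/60.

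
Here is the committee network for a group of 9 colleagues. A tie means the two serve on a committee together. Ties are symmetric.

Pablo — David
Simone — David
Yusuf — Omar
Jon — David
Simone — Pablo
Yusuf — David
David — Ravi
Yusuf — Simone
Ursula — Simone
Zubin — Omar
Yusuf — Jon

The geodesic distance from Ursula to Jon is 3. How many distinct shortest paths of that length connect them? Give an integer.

2

The shortest distance is 3. The length-3 paths are: Ursula–Simone–David–Jon; Ursula–Simone–Yusuf–Jon.
That gives 2 distinct shortest paths.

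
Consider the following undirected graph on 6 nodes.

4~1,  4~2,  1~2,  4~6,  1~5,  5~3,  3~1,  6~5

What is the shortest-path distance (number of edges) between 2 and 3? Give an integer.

2

One shortest route is 2 – 1 – 3, which uses 2 edges, and 2 and 3 are not directly tied, so nothing shorter exists. So d(2,3) = 2.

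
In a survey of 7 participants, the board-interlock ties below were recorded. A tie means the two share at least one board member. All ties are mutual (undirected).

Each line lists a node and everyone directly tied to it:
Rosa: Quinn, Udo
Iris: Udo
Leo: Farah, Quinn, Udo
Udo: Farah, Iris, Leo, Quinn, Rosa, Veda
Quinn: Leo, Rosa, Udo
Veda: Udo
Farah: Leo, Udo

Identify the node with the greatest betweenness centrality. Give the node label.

Udo

Unnormalized betweenness of each node: Farah:0, Iris:0, Leo:1/2, Quinn:1/2, Rosa:0, Udo:11, Veda:0.
Udo has the largest value, 11, making it the main broker — the node through which the most shortest paths run.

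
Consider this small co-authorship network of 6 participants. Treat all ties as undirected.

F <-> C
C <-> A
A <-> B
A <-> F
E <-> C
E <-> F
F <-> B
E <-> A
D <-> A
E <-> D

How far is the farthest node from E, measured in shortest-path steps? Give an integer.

Distances from E: A:1, B:2, C:1, D:1, F:1.
The largest is 2 (to B), so the eccentricity of E is 2.

2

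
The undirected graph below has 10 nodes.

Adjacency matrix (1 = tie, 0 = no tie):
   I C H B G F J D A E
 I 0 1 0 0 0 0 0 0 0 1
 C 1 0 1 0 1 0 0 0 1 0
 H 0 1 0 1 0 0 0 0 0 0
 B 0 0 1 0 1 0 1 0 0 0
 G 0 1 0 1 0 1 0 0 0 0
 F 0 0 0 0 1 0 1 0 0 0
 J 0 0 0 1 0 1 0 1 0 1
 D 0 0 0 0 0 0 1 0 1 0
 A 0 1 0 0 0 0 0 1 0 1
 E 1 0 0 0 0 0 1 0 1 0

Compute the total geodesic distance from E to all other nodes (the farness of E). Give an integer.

17

Distances from E: A:1, B:2, C:2, D:2, F:2, G:3, H:3, I:1, J:1.
Sum = 1 + 2 + 2 + 2 + 2 + 3 + 3 + 1 + 1 = 17.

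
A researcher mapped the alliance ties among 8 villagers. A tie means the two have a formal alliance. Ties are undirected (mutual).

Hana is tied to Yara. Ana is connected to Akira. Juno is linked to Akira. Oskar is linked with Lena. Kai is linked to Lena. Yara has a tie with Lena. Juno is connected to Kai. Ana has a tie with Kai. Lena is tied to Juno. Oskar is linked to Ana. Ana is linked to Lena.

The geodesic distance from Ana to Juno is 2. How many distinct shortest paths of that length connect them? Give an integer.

The shortest distance is 2. The length-2 paths are: Ana–Kai–Juno; Ana–Lena–Juno; Ana–Akira–Juno.
That gives 3 distinct shortest paths.

3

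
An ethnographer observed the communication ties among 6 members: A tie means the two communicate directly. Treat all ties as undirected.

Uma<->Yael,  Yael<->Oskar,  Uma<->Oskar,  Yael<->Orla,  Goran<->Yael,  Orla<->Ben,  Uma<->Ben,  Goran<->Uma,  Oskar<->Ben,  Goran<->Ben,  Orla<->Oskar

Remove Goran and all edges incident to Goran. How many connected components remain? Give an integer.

1

Goran's neighbors (Ben, Uma, and Yael) remain reachable from one another through other ties, so the rest of the network stays in one piece.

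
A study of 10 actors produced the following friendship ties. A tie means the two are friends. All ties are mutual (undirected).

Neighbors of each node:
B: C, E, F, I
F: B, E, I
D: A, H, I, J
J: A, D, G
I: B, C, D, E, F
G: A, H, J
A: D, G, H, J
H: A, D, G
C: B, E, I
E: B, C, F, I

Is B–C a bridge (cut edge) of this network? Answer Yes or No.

No

Even without that edge, B still reaches C via B – I – C, so the network stays connected. Not a bridge.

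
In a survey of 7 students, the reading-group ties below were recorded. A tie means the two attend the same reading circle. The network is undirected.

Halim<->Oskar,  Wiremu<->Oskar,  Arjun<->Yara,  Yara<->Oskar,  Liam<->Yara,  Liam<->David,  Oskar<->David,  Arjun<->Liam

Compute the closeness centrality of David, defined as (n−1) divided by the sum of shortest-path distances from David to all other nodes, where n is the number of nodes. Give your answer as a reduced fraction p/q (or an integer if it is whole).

3/5

Distances from David: Arjun:2, Halim:2, Liam:1, Oskar:1, Wiremu:2, Yara:2. Sum = 10.
n = 7, so closeness = 6/10 = 3/5.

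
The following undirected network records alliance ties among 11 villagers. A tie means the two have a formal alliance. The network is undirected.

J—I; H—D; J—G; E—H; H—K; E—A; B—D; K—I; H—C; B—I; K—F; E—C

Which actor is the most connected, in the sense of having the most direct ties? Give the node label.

H

Degrees — A:1, B:2, C:2, D:2, E:3, F:1, G:1, H:4, I:3, J:2, K:3.
The maximum is 4, attained only by H.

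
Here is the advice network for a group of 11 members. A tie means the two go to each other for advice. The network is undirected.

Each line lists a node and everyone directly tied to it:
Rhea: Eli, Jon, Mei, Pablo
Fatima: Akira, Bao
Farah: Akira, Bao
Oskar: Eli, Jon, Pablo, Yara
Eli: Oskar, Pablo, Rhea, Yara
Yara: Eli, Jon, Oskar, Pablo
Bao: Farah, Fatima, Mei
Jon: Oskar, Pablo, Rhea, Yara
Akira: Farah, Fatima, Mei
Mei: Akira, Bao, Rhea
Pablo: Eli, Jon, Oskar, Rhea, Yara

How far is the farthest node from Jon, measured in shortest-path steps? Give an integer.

Distances from Jon: Akira:3, Bao:3, Eli:2, Farah:4, Fatima:4, Mei:2, Oskar:1, Pablo:1, Rhea:1, Yara:1.
The largest is 4 (to Fatima and Farah), so the eccentricity of Jon is 4.

4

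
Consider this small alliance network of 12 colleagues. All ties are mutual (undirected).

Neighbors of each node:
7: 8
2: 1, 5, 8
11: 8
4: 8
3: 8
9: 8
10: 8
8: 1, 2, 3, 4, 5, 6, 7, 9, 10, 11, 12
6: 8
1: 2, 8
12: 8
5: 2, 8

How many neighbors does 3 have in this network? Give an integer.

1

3 is directly tied to 8. That is 1 neighbor, so the degree of 3 is 1.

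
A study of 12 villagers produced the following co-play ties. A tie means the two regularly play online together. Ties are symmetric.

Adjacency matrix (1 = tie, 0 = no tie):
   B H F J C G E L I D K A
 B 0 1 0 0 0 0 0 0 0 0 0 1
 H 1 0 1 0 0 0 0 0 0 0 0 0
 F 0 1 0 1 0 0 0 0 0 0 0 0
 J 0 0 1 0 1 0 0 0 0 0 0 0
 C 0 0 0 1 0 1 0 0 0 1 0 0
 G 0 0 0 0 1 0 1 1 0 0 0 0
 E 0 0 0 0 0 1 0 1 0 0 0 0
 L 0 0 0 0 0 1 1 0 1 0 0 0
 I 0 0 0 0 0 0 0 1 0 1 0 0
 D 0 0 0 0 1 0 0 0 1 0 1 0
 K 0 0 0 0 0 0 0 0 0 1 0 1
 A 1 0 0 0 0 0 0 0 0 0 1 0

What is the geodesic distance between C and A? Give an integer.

3

One shortest route is C – D – K – A, which uses 3 edges, and at distance 2 from C we only reach {E, F, I, K, L}, which does not include A. So d(C,A) = 3.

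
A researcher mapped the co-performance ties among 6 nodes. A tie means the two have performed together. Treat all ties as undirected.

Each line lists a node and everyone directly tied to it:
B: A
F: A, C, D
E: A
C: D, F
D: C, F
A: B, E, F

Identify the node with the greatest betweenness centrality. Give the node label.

Unnormalized betweenness of each node: A:7, B:0, C:0, D:0, E:0, F:6.
A has the largest value, 7, making it the main broker — the node through which the most shortest paths run.

A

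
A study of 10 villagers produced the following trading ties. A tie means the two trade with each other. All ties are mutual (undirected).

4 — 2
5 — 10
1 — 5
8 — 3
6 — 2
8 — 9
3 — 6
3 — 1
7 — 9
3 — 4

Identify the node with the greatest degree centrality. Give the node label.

Degrees — 1:2, 2:2, 3:4, 4:2, 5:2, 6:2, 7:1, 8:2, 9:2, 10:1.
The maximum is 4, attained only by 3.

3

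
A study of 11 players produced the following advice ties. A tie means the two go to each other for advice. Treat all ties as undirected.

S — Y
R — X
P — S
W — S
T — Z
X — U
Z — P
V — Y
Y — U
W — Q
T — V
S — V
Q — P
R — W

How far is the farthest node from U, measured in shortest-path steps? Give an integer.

Distances from U: P:3, Q:4, R:2, S:2, T:3, V:2, W:3, X:1, Y:1, Z:4.
The largest is 4 (to Q and Z), so the eccentricity of U is 4.

4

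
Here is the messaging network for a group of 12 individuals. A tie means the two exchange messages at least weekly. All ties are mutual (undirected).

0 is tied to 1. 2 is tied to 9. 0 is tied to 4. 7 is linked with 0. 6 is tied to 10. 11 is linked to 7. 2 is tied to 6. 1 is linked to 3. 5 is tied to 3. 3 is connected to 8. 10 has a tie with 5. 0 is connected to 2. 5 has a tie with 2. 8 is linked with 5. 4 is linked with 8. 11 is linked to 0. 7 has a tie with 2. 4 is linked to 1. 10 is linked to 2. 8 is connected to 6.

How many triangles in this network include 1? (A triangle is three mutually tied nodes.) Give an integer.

1's neighbors: 0, 3, and 4.
Neighbor pairs that are themselves tied: 1–0–4. Each forms one triangle with 1, for 1 in total.

1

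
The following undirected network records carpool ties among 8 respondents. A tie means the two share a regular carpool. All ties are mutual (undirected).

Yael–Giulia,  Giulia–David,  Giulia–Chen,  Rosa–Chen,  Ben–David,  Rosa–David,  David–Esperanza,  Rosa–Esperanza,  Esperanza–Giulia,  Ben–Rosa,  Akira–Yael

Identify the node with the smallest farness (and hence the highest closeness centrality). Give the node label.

Giulia

Farness (sum of distances to all others) for each node — Akira:20, Ben:15, Chen:13, David:11, Esperanza:12, Giulia:10, Rosa:13, Yael:14.
The smallest farness is 10, for Giulia, so Giulia has the highest closeness.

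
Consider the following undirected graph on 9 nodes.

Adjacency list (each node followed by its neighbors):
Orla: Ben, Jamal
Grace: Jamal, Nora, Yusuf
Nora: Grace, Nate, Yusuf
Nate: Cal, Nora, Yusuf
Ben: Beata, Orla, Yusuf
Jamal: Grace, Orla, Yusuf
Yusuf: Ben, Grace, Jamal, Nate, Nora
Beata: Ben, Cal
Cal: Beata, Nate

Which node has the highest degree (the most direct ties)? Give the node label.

Degrees — Beata:2, Ben:3, Cal:2, Grace:3, Jamal:3, Nate:3, Nora:3, Orla:2, Yusuf:5.
The maximum is 5, attained only by Yusuf.

Yusuf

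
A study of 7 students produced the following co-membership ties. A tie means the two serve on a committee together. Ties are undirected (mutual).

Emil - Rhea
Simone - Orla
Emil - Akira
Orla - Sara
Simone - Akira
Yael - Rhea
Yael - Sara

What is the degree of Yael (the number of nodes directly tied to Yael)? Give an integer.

Yael is directly tied to Rhea and Sara. That is 2 neighbors, so the degree of Yael is 2.

2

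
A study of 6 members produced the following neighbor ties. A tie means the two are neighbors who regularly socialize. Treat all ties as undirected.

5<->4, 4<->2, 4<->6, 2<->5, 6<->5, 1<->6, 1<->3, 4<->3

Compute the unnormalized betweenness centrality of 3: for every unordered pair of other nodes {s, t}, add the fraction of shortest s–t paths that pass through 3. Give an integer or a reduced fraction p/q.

5/6

Pairs whose geodesics pass through 3 — 4–1: 1/2; 1–2: 1/3.
All other pairs contribute 0.
Summing the contributions gives betweenness(3) = 5/6.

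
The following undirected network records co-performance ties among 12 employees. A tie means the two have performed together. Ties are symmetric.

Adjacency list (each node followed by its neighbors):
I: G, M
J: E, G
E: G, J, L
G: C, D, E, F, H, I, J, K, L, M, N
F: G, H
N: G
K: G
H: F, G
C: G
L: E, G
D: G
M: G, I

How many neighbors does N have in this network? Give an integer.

1

N is directly tied to G. That is 1 neighbor, so the degree of N is 1.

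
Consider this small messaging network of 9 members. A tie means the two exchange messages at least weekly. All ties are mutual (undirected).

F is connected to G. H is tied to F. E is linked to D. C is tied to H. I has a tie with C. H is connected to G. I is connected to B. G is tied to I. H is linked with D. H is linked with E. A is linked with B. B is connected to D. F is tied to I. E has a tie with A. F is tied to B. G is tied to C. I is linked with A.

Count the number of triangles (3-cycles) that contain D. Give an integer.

D's neighbors: B, E, and H.
Neighbor pairs that are themselves tied: D–E–H. Each forms one triangle with D, for 1 in total.

1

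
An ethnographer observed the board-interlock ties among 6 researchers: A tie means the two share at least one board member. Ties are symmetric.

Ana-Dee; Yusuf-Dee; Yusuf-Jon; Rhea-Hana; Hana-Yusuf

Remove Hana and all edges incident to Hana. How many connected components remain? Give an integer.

2

Without Hana, the remaining ties split the others into: {Ana, Dee, Jon, Yusuf}; {Rhea}.
That's 2 separate components.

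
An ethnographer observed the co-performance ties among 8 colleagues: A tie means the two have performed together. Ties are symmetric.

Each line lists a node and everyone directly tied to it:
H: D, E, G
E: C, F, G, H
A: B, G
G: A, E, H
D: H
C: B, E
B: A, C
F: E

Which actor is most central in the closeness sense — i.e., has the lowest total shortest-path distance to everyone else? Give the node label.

E

Farness (sum of distances to all others) for each node — A:14, B:16, C:13, D:18, E:10, F:16, G:11, H:12.
The smallest farness is 10, for E, so E has the highest closeness.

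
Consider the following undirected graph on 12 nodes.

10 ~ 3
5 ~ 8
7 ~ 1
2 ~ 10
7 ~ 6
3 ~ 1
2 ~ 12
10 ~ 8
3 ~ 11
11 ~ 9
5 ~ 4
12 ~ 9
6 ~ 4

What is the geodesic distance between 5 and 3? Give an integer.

One shortest route is 5 – 8 – 10 – 3, which uses 3 edges, and at distance 2 from 5 we only reach {6, 10}, which does not include 3. So d(5,3) = 3.

3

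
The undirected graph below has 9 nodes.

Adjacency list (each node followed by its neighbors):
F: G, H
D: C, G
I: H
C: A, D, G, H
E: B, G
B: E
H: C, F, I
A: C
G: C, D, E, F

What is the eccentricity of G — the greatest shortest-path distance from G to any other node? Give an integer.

Distances from G: A:2, B:2, C:1, D:1, E:1, F:1, H:2, I:3.
The largest is 3 (to I), so the eccentricity of G is 3.

3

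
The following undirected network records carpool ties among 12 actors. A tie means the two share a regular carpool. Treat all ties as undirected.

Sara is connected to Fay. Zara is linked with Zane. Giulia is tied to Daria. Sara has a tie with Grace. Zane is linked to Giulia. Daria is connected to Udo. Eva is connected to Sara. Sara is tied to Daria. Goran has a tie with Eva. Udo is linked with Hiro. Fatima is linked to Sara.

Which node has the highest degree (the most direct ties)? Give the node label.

Degrees — Daria:3, Eva:2, Fatima:1, Fay:1, Giulia:2, Goran:1, Grace:1, Hiro:1, Sara:5, Udo:2, Zane:2, Zara:1.
The maximum is 5, attained only by Sara.

Sara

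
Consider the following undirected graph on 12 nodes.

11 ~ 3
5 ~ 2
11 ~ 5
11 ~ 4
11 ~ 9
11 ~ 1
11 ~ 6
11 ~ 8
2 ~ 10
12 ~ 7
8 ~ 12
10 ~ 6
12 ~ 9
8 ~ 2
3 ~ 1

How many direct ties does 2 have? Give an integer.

2 is directly tied to 5, 8, and 10. That is 3 neighbors, so the degree of 2 is 3.

3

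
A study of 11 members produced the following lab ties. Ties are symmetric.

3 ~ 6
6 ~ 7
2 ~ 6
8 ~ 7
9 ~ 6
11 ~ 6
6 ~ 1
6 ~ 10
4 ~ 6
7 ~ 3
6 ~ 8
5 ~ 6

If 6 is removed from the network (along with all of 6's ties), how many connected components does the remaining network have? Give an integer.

Without 6, the remaining ties split the others into: {2}; {1}; {3, 7, 8}; {10}; {11}; {5}; {9}; {4}.
That's 8 separate components.

8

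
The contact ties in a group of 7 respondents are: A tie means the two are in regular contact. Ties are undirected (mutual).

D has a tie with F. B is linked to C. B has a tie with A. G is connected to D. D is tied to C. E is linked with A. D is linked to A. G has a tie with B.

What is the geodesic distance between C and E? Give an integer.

One shortest route is C – D – A – E, which uses 3 edges, and at distance 2 from C we only reach {A, F, G}, which does not include E. So d(C,E) = 3.

3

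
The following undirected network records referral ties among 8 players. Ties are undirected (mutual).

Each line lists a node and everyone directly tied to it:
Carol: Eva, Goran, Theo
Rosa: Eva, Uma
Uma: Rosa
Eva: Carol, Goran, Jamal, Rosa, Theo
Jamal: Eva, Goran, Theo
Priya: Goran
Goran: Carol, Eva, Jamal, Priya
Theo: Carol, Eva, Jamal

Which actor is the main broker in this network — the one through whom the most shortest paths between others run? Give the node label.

Unnormalized betweenness of each node: Carol:2/3, Eva:11, Goran:19/3, Jamal:2/3, Priya:0, Rosa:6, Theo:1/3, Uma:0.
Eva has the largest value, 11, making it the main broker — the node through which the most shortest paths run.

Eva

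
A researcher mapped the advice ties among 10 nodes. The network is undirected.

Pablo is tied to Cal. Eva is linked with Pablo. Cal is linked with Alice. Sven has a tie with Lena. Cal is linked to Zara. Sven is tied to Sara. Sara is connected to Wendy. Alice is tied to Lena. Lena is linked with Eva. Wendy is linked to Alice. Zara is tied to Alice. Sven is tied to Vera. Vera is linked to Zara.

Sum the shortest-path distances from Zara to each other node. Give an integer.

17

Distances from Zara: Alice:1, Cal:1, Eva:3, Lena:2, Pablo:2, Sara:3, Sven:2, Vera:1, Wendy:2.
Sum = 1 + 1 + 3 + 2 + 2 + 3 + 2 + 1 + 2 = 17.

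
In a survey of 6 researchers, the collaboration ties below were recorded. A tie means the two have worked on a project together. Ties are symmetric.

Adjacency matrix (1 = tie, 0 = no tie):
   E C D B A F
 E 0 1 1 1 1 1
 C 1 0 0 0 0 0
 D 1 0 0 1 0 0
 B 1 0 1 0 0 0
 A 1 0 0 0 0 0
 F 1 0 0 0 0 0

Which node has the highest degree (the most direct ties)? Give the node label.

E

Degrees — A:1, B:2, C:1, D:2, E:5, F:1.
The maximum is 5, attained only by E.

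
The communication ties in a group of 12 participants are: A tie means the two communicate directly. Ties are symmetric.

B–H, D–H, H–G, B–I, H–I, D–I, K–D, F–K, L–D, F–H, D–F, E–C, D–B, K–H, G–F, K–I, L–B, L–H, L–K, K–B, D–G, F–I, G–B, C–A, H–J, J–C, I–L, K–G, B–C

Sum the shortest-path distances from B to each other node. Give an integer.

15

Distances from B: A:2, C:1, D:1, E:2, F:2, G:1, H:1, I:1, J:2, K:1, L:1.
Sum = 2 + 1 + 1 + 2 + 2 + 1 + 1 + 1 + 2 + 1 + 1 = 15.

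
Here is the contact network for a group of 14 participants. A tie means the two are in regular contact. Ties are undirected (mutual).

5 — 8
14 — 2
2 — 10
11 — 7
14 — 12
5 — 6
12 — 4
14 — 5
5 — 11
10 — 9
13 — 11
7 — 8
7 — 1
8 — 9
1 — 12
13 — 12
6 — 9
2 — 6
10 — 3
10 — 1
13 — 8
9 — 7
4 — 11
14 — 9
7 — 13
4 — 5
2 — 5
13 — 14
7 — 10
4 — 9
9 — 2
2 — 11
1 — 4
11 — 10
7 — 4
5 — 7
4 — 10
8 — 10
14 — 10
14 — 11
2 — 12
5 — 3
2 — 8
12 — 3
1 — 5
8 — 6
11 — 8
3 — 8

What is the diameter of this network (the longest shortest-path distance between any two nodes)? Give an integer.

Eccentricity of each node (its greatest distance to any other): 1:2, 2:2, 3:2, 4:2, 5:2, 6:2, 7:2, 8:2, 9:2, 10:2, 11:2, 12:2, 13:2, 14:2.
The maximum eccentricity is 2, realized for instance by the pair 8–14 via 8 – 5 – 14. So the diameter is 2.

2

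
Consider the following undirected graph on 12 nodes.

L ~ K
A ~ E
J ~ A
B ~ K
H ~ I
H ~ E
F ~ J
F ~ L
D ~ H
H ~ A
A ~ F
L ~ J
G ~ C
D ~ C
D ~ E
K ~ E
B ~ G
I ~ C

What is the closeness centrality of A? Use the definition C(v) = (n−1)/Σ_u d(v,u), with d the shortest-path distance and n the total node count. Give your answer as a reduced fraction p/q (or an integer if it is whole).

1/2

Distances from A: B:3, C:3, D:2, E:1, F:1, G:4, H:1, I:2, J:1, K:2, L:2. Sum = 22.
n = 12, so closeness = 11/22 = 1/2.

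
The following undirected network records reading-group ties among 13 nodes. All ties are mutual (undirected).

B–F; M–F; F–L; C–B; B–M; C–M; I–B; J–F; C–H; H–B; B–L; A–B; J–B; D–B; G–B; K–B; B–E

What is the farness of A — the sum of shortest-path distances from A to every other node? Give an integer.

23

Distances from A: B:1, C:2, D:2, E:2, F:2, G:2, H:2, I:2, J:2, K:2, L:2, M:2.
Sum = 1 + 2 + 2 + 2 + 2 + 2 + 2 + 2 + 2 + 2 + 2 + 2 = 23.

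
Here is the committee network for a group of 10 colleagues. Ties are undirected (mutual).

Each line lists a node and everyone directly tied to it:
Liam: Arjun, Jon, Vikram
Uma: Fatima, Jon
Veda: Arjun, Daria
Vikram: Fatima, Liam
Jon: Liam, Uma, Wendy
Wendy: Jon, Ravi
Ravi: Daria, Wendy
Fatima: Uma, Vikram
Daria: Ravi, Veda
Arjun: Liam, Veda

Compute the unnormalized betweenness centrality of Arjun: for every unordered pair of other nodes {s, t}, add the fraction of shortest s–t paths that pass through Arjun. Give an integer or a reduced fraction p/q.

15/2

Pairs whose geodesics pass through Arjun — Daria–Liam: 1; Daria–Vikram: 1; Daria–Fatima: 1/2; Veda–Liam: 1; Veda–Vikram: 1; Veda–Fatima: 1; Veda–Uma: 1; Veda–Jon: 1.
All other pairs contribute 0.
Summing the contributions gives betweenness(Arjun) = 15/2.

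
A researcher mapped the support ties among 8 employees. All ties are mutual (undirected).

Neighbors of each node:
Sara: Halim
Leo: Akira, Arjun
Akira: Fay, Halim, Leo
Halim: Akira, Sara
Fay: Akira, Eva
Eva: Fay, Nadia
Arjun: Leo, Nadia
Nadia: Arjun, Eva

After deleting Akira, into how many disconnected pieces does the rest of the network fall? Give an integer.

2

Without Akira, the remaining ties split the others into: {Arjun, Eva, Fay, Leo, Nadia}; {Halim, Sara}.
That's 2 separate components.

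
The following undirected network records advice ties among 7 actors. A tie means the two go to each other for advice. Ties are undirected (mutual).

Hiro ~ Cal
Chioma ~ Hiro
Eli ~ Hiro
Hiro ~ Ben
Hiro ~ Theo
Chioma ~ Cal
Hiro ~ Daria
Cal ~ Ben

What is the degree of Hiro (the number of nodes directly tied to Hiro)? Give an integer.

6

Hiro is directly tied to Ben, Cal, Chioma, Daria, Eli, and Theo. That is 6 neighbors, so the degree of Hiro is 6.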